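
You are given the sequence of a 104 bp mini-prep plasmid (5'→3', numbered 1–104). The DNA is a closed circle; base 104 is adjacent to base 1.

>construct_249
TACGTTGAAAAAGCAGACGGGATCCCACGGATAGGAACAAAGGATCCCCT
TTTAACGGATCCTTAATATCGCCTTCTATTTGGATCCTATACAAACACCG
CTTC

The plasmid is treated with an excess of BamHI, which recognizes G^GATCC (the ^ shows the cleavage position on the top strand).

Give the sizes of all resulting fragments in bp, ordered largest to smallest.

42, 25, 22, 15 bp

BamHI sites (GGATCC) start at positions 20, 42, 57, 82.
BamHI cuts after the first base of each site, so after positions 20, 42, 57, 82.
Circular molecule, 4 cuts → 4 fragments:
  21–42 → 22 bp
  43–57 → 15 bp
  58–82 → 25 bp
  83–104 then 1–20 → 22 + 20 = 42 bp
Sorted largest to smallest: 42, 25, 22, 15 bp.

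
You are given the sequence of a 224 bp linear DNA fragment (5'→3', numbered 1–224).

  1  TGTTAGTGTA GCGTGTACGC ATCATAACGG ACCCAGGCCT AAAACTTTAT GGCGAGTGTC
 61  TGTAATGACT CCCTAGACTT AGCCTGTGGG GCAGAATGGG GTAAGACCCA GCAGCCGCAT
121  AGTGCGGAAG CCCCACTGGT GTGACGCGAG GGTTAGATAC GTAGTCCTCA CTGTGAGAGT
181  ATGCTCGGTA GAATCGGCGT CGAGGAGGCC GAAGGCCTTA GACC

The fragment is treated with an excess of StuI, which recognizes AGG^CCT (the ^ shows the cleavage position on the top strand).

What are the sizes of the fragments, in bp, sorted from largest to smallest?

StuI sites (AGGCCT) start at positions 35, 213.
StuI cuts after base 3 of each site, so after positions 37, 215.
Linear molecule, 2 cuts → 3 fragments:
  1–37 → 37 bp
  38–215 → 178 bp
  216–224 → 9 bp
Sorted largest to smallest: 178, 37, 9 bp.

178, 37, 9 bp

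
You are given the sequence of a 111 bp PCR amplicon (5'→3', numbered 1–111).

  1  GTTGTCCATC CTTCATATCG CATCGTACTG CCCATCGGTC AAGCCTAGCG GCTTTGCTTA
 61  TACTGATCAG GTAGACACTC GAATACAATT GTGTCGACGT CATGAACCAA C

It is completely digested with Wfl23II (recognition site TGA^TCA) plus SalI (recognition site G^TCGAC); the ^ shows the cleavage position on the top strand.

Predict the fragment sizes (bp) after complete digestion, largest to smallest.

66, 27, 18 bp

The Wfl23II site (TGATCA) starts at position 64.
Wfl23II cuts after base 3 of each site, so after position 66.
The SalI site (GTCGAC) starts at position 93.
SalI cuts after the first base of each site, so after position 93.
Combined cut positions: 66, 93.
Linear molecule, 2 cuts → 3 fragments:
  1–66 → 66 bp
  67–93 → 27 bp
  94–111 → 18 bp
Sorted largest to smallest: 66, 27, 18 bp.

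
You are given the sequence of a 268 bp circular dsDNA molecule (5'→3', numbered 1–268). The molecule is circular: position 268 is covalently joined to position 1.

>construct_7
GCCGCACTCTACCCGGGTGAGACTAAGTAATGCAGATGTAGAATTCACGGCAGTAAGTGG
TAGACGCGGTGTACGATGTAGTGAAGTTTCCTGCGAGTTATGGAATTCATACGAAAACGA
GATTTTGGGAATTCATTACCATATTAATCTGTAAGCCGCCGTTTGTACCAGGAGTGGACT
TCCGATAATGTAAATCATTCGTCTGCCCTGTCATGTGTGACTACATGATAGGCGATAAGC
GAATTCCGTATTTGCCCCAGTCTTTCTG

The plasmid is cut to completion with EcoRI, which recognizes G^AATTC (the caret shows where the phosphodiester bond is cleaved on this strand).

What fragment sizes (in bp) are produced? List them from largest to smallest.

112, 68, 62, 26 bp

EcoRI sites (GAATTC) start at positions 41, 103, 129, 241.
EcoRI cuts after the first base of each site, so after positions 41, 103, 129, 241.
Circular molecule, 4 cuts → 4 fragments:
  42–103 → 62 bp
  104–129 → 26 bp
  130–241 → 112 bp
  242–268 then 1–41 → 27 + 41 = 68 bp
Sorted largest to smallest: 112, 68, 62, 26 bp.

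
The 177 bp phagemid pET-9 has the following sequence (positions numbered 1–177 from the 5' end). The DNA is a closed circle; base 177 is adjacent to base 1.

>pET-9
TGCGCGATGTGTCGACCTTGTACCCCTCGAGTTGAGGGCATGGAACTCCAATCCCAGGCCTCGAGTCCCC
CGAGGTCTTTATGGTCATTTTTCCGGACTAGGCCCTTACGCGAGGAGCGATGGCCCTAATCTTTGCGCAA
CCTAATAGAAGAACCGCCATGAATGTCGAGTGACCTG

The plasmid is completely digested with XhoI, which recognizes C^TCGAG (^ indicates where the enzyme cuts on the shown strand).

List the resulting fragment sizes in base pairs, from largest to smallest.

143, 34 bp

XhoI sites (CTCGAG) start at positions 26, 60.
XhoI cuts after the first base of each site, so after positions 26, 60.
Circular molecule, 2 cuts → 2 fragments:
  27–60 → 34 bp
  61–177 then 1–26 → 117 + 26 = 143 bp
Sorted largest to smallest: 143, 34 bp.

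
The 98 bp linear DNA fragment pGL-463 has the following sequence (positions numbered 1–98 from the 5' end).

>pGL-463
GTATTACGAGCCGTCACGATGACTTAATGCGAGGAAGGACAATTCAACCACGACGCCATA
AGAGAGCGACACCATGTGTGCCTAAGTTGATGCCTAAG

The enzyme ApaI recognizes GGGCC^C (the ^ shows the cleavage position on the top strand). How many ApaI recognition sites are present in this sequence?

No occurrence of GGGCCC is present in the sequence.
ApaI does not cut: 0 sites.

0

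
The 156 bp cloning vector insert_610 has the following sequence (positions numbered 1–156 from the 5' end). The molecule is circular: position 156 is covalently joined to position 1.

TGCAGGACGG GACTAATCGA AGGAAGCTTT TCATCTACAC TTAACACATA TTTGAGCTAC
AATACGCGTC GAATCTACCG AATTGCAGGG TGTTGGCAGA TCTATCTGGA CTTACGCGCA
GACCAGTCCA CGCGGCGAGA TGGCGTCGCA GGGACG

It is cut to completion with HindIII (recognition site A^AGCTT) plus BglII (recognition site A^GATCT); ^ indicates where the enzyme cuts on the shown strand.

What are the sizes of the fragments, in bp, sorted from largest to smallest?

82, 74 bp

The HindIII site (AAGCTT) starts at position 24.
HindIII cuts after the first base of each site, so after position 24.
The BglII site (AGATCT) starts at position 98.
BglII cuts after the first base of each site, so after position 98.
Combined cut positions: 24, 98.
Circular molecule, 2 cuts → 2 fragments:
  25–98 → 74 bp
  99–156 then 1–24 → 58 + 24 = 82 bp
Sorted largest to smallest: 82, 74 bp.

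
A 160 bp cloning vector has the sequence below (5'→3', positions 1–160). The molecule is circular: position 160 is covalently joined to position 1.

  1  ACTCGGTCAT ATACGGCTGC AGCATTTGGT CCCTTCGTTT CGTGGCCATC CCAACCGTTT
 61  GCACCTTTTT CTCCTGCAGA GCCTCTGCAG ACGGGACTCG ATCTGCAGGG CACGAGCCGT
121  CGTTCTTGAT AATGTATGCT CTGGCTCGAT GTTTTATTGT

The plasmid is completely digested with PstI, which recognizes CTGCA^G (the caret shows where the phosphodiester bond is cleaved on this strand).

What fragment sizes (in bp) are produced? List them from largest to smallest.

PstI sites (CTGCAG) start at positions 17, 74, 85, 103.
PstI cuts after base 5 of each site (before the last base), so after positions 21, 78, 89, 107.
Circular molecule, 4 cuts → 4 fragments:
  22–78 → 57 bp
  79–89 → 11 bp
  90–107 → 18 bp
  108–160 then 1–21 → 53 + 21 = 74 bp
Sorted largest to smallest: 74, 57, 18, 11 bp.

74, 57, 18, 11 bp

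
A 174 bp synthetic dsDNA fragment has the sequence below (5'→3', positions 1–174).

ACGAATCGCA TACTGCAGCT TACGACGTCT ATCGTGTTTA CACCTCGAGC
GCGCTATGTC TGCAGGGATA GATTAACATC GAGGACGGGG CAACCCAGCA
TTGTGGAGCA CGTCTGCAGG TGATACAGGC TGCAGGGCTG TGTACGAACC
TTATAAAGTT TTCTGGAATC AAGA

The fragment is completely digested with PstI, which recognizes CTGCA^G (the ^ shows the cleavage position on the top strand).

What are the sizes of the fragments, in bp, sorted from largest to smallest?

PstI sites (CTGCAG) start at positions 13, 60, 114, 130.
PstI cuts after base 5 of each site (before the last base), so after positions 17, 64, 118, 134.
Linear molecule, 4 cuts → 5 fragments:
  1–17 → 17 bp
  18–64 → 47 bp
  65–118 → 54 bp
  119–134 → 16 bp
  135–174 → 40 bp
Sorted largest to smallest: 54, 47, 40, 17, 16 bp.

54, 47, 40, 17, 16 bp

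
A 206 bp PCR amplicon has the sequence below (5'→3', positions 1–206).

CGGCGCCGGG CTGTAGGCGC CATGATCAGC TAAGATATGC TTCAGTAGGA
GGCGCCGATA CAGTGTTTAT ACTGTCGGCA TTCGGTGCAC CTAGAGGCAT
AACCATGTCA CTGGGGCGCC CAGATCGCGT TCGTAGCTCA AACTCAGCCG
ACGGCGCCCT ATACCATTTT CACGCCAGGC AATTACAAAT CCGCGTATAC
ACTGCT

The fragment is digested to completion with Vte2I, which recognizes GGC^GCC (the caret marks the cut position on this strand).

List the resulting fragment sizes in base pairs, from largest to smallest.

64, 51, 38, 35, 14, 4 bp

Vte2I sites (GGCGCC) start at positions 2, 16, 51, 115, 153.
Vte2I cuts after base 3 of each site, so after positions 4, 18, 53, 117, 155.
Linear molecule, 5 cuts → 6 fragments:
  1–4 → 4 bp
  5–18 → 14 bp
  19–53 → 35 bp
  54–117 → 64 bp
  118–155 → 38 bp
  156–206 → 51 bp
Sorted largest to smallest: 64, 51, 38, 35, 14, 4 bp.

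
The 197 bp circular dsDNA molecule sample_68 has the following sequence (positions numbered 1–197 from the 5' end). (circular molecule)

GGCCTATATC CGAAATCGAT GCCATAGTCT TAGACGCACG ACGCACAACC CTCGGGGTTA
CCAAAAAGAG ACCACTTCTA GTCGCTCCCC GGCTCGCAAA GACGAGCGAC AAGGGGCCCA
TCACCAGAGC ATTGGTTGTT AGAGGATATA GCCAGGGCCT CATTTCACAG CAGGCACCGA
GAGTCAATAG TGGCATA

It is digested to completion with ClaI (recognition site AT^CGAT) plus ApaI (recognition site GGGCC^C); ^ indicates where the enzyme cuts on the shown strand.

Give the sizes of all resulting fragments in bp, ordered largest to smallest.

The ClaI site (ATCGAT) starts at position 15.
ClaI cuts after base 2 of each site, so after position 16.
The ApaI site (GGGCCC) starts at position 114.
ApaI cuts after base 5 of each site (before the last base), so after position 118.
Combined cut positions: 16, 118.
Circular molecule, 2 cuts → 2 fragments:
  17–118 → 102 bp
  119–197 then 1–16 → 79 + 16 = 95 bp
Sorted largest to smallest: 102, 95 bp.

102, 95 bp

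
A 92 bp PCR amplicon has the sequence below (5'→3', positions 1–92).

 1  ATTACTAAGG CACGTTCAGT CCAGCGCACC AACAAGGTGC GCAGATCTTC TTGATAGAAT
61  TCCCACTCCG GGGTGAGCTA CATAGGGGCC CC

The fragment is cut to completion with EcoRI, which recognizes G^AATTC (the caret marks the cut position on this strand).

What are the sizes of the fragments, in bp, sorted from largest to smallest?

57, 35 bp

The EcoRI site (GAATTC) starts at position 57.
EcoRI cuts after the first base of each site, so after position 57.
Linear molecule, 1 cut → 2 fragments:
  1–57 → 57 bp
  58–92 → 35 bp
Sorted largest to smallest: 57, 35 bp.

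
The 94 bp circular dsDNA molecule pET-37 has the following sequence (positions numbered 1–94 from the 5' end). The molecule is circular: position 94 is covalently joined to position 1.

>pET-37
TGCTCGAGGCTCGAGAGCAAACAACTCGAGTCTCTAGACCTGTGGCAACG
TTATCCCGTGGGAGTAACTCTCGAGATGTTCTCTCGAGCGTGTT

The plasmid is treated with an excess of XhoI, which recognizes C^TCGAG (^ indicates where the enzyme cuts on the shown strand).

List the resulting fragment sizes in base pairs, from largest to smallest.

45, 15, 14, 13, 7 bp

XhoI sites (CTCGAG) start at positions 3, 10, 25, 70, 83.
XhoI cuts after the first base of each site, so after positions 3, 10, 25, 70, 83.
Circular molecule, 5 cuts → 5 fragments:
  4–10 → 7 bp
  11–25 → 15 bp
  26–70 → 45 bp
  71–83 → 13 bp
  84–94 then 1–3 → 11 + 3 = 14 bp
Sorted largest to smallest: 45, 15, 14, 13, 7 bp.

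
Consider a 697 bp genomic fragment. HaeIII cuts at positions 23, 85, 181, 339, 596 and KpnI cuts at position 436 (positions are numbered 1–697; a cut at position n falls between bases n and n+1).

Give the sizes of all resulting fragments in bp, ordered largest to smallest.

Combined cut positions (sorted): 23, 85, 181, 339, 436, 596.
Linear molecule, 6 cuts → 7 fragments:
  23 − 0 = 23 bp
  85 − 23 = 62 bp
  181 − 85 = 96 bp
  339 − 181 = 158 bp
  436 − 339 = 97 bp
  596 − 436 = 160 bp
  697 − 596 = 101 bp
Sorted largest to smallest: 160, 158, 101, 97, 96, 62, 23 bp.

160, 158, 101, 97, 96, 62, 23 bp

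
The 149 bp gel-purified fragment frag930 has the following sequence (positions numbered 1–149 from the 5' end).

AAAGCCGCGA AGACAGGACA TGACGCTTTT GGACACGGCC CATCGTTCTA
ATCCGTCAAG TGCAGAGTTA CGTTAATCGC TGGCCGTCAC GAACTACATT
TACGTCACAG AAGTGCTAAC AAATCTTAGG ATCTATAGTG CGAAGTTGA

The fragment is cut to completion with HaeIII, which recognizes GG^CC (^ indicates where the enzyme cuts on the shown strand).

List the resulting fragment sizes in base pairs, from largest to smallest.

HaeIII sites (GGCC) start at positions 37, 82.
HaeIII cuts after base 2 of each site, so after positions 38, 83.
Linear molecule, 2 cuts → 3 fragments:
  1–38 → 38 bp
  39–83 → 45 bp
  84–149 → 66 bp
Sorted largest to smallest: 66, 45, 38 bp.

66, 45, 38 bp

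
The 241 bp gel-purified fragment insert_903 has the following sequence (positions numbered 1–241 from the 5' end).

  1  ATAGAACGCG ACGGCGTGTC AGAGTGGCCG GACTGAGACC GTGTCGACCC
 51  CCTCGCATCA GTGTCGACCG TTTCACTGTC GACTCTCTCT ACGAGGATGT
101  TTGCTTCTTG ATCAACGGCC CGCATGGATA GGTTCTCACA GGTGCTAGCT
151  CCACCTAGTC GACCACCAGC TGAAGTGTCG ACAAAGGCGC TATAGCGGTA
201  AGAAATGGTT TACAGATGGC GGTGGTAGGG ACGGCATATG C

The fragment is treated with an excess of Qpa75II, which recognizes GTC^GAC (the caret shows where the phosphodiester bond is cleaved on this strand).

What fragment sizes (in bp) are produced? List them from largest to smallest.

80, 62, 45, 20, 19, 15 bp

Qpa75II sites (GTCGAC) start at positions 43, 63, 78, 158, 177.
Qpa75II cuts after base 3 of each site, so after positions 45, 65, 80, 160, 179.
Linear molecule, 5 cuts → 6 fragments:
  1–45 → 45 bp
  46–65 → 20 bp
  66–80 → 15 bp
  81–160 → 80 bp
  161–179 → 19 bp
  180–241 → 62 bp
Sorted largest to smallest: 80, 62, 45, 20, 19, 15 bp.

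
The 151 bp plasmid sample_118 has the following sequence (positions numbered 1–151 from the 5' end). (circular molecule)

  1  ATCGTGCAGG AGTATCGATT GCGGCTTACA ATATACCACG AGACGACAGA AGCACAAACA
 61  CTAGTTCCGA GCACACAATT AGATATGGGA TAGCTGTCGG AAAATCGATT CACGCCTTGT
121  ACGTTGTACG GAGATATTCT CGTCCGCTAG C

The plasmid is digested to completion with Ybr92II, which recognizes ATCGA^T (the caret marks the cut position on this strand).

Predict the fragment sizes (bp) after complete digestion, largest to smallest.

Ybr92II sites (ATCGAT) start at positions 14, 104.
Ybr92II cuts after base 5 of each site (before the last base), so after positions 18, 108.
Circular molecule, 2 cuts → 2 fragments:
  19–108 → 90 bp
  109–151 then 1–18 → 43 + 18 = 61 bp
Sorted largest to smallest: 90, 61 bp.

90, 61 bp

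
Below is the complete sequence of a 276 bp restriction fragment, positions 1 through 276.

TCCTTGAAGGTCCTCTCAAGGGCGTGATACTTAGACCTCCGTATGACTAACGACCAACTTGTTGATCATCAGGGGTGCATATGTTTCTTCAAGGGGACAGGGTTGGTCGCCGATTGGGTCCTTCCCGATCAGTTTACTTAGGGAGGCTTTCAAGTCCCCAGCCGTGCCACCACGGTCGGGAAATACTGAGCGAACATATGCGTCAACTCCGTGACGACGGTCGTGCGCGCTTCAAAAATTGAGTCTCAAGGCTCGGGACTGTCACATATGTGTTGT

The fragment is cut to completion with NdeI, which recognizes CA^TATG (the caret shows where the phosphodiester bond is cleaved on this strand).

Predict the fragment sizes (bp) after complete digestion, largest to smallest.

117, 79, 70, 10 bp

NdeI sites (CATATG) start at positions 78, 195, 265.
NdeI cuts after base 2 of each site, so after positions 79, 196, 266.
Linear molecule, 3 cuts → 4 fragments:
  1–79 → 79 bp
  80–196 → 117 bp
  197–266 → 70 bp
  267–276 → 10 bp
Sorted largest to smallest: 117, 79, 70, 10 bp.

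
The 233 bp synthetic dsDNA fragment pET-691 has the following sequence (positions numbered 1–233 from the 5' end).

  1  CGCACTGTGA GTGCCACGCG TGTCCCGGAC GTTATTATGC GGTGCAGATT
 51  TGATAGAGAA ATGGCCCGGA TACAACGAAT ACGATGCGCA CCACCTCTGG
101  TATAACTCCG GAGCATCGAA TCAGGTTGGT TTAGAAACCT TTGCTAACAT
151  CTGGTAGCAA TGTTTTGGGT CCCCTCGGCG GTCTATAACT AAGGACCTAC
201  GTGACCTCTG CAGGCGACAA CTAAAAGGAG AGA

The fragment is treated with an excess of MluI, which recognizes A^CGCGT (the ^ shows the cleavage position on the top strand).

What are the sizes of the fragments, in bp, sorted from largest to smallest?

217, 16 bp

The MluI site (ACGCGT) starts at position 16.
MluI cuts after the first base of each site, so after position 16.
Linear molecule, 1 cut → 2 fragments:
  1–16 → 16 bp
  17–233 → 217 bp
Sorted largest to smallest: 217, 16 bp.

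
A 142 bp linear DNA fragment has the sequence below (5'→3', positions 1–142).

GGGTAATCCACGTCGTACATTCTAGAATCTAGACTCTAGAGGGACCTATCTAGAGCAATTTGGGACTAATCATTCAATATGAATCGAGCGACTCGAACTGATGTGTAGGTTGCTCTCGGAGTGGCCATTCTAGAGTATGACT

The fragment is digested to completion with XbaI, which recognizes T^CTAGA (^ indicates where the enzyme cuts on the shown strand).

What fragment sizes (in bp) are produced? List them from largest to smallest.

80, 21, 14, 13, 7, 7 bp

XbaI sites (TCTAGA) start at positions 21, 28, 35, 49, 129.
XbaI cuts after the first base of each site, so after positions 21, 28, 35, 49, 129.
Linear molecule, 5 cuts → 6 fragments:
  1–21 → 21 bp
  22–28 → 7 bp
  29–35 → 7 bp
  36–49 → 14 bp
  50–129 → 80 bp
  130–142 → 13 bp
Sorted largest to smallest: 80, 21, 14, 13, 7, 7 bp.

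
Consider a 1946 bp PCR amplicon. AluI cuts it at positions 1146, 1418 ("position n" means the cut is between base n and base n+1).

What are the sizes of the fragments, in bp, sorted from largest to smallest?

Linear molecule, 2 cuts → 3 fragments:
  1146 − 0 = 1146 bp
  1418 − 1146 = 272 bp
  1946 − 1418 = 528 bp
Sorted largest to smallest: 1146, 528, 272 bp.

1146, 528, 272 bp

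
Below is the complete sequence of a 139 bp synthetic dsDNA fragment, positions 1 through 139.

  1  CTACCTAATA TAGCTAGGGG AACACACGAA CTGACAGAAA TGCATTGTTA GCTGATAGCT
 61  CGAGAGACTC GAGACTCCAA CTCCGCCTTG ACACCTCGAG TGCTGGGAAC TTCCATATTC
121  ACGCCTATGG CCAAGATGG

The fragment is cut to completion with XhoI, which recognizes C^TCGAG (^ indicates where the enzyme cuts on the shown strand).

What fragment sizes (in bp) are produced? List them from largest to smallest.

59, 44, 27, 9 bp

XhoI sites (CTCGAG) start at positions 59, 68, 95.
XhoI cuts after the first base of each site, so after positions 59, 68, 95.
Linear molecule, 3 cuts → 4 fragments:
  1–59 → 59 bp
  60–68 → 9 bp
  69–95 → 27 bp
  96–139 → 44 bp
Sorted largest to smallest: 59, 44, 27, 9 bp.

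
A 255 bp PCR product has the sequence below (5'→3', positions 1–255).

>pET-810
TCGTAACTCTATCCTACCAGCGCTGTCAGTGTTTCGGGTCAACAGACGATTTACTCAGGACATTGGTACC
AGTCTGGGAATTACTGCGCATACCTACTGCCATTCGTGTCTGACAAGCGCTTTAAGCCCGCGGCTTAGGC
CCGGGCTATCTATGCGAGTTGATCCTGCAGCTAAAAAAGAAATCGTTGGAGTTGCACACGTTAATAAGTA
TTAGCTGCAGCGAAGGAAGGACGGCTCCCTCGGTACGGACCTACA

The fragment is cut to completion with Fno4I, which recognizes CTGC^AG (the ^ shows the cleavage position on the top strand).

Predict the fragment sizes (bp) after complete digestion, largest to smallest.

168, 50, 37 bp

Fno4I sites (CTGCAG) start at positions 165, 215.
Fno4I cuts after base 4 of each site, so after positions 168, 218.
Linear molecule, 2 cuts → 3 fragments:
  1–168 → 168 bp
  169–218 → 50 bp
  219–255 → 37 bp
Sorted largest to smallest: 168, 50, 37 bp.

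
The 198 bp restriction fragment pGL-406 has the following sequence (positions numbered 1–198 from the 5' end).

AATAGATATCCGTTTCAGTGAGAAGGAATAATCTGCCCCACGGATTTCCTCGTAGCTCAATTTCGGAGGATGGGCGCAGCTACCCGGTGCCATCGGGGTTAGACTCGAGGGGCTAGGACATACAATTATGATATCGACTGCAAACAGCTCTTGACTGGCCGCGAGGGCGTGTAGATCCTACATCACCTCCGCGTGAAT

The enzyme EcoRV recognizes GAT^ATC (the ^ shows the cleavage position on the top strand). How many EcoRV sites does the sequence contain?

2

GATATC occurs starting at positions 5, 130.
EcoRV cuts at 2 sites.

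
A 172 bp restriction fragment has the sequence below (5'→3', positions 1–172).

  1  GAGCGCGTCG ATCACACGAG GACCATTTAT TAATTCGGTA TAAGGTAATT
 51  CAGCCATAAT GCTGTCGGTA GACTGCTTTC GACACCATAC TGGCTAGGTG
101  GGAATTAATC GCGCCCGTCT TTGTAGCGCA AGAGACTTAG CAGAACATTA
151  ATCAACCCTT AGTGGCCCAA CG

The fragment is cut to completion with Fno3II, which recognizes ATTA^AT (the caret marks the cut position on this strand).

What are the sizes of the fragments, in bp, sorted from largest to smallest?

Fno3II sites (ATTAAT) start at positions 29, 104, 147.
Fno3II cuts after base 4 of each site, so after positions 32, 107, 150.
Linear molecule, 3 cuts → 4 fragments:
  1–32 → 32 bp
  33–107 → 75 bp
  108–150 → 43 bp
  151–172 → 22 bp
Sorted largest to smallest: 75, 43, 32, 22 bp.

75, 43, 32, 22 bp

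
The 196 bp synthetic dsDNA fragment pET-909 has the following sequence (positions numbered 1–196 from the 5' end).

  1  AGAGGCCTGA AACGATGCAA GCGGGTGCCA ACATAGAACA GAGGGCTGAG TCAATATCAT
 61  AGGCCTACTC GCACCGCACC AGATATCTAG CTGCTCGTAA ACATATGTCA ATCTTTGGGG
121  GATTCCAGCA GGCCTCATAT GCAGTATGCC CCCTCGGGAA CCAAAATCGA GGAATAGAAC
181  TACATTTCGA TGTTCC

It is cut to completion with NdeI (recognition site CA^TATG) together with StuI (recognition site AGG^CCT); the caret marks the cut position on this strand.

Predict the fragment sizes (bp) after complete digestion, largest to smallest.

NdeI sites (CATATG) start at positions 102, 136.
NdeI cuts after base 2 of each site, so after positions 103, 137.
StuI sites (AGGCCT) start at positions 3, 61, 130.
StuI cuts after base 3 of each site, so after positions 5, 63, 132.
Combined cut positions: 5, 63, 103, 132, 137.
Linear molecule, 5 cuts → 6 fragments:
  1–5 → 5 bp
  6–63 → 58 bp
  64–103 → 40 bp
  104–132 → 29 bp
  133–137 → 5 bp
  138–196 → 59 bp
Sorted largest to smallest: 59, 58, 40, 29, 5, 5 bp.

59, 58, 40, 29, 5, 5 bp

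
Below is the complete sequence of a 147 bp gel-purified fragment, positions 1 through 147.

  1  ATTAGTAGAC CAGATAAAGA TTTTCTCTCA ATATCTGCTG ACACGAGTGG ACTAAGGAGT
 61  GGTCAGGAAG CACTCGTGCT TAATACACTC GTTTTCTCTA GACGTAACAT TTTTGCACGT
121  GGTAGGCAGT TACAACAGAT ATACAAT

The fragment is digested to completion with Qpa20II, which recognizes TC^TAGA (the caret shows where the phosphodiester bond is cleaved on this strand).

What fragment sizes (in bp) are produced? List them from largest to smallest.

The Qpa20II site (TCTAGA) starts at position 97.
Qpa20II cuts after base 2 of each site, so after position 98.
Linear molecule, 1 cut → 2 fragments:
  1–98 → 98 bp
  99–147 → 49 bp
Sorted largest to smallest: 98, 49 bp.

98, 49 bp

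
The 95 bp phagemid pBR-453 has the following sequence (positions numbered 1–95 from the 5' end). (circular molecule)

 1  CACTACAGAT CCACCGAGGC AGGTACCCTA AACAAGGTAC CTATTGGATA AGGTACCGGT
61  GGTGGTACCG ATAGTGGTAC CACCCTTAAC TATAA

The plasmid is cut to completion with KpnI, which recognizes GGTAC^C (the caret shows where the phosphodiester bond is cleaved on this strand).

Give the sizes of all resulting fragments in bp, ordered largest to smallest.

41, 16, 14, 12, 12 bp

KpnI sites (GGTACC) start at positions 22, 36, 52, 64, 76.
KpnI cuts after base 5 of each site (before the last base), so after positions 26, 40, 56, 68, 80.
Circular molecule, 5 cuts → 5 fragments:
  27–40 → 14 bp
  41–56 → 16 bp
  57–68 → 12 bp
  69–80 → 12 bp
  81–95 then 1–26 → 15 + 26 = 41 bp
Sorted largest to smallest: 41, 16, 14, 12, 12 bp.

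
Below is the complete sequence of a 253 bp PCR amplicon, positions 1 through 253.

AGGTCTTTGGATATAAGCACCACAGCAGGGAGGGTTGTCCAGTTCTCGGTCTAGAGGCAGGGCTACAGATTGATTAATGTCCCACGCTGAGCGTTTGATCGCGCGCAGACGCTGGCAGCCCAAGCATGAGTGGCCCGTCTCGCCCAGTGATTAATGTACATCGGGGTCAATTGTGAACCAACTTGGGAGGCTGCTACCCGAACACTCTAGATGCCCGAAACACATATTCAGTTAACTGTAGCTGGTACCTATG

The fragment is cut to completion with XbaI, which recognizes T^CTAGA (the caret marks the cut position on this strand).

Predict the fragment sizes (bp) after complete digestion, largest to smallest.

XbaI sites (TCTAGA) start at positions 50, 206.
XbaI cuts after the first base of each site, so after positions 50, 206.
Linear molecule, 2 cuts → 3 fragments:
  1–50 → 50 bp
  51–206 → 156 bp
  207–253 → 47 bp
Sorted largest to smallest: 156, 50, 47 bp.

156, 50, 47 bp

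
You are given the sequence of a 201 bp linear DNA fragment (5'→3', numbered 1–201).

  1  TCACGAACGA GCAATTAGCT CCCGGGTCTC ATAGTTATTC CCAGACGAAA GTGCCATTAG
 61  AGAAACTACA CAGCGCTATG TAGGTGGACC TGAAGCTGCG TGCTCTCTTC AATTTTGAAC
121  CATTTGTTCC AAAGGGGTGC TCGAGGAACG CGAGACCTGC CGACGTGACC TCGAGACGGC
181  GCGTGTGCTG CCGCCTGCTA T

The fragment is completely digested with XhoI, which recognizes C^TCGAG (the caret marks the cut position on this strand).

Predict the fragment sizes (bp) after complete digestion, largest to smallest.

140, 31, 30 bp

XhoI sites (CTCGAG) start at positions 140, 170.
XhoI cuts after the first base of each site, so after positions 140, 170.
Linear molecule, 2 cuts → 3 fragments:
  1–140 → 140 bp
  141–170 → 30 bp
  171–201 → 31 bp
Sorted largest to smallest: 140, 31, 30 bp.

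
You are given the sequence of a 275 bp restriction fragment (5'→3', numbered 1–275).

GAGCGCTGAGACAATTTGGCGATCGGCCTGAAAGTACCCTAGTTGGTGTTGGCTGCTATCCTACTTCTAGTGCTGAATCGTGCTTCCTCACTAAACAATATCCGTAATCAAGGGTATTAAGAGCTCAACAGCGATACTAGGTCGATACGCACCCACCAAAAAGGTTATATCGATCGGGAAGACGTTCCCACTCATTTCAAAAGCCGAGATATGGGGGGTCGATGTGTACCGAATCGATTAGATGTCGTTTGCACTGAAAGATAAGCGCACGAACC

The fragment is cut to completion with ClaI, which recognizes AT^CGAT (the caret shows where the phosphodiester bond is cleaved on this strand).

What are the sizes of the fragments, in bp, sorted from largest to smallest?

ClaI sites (ATCGAT) start at positions 169, 233.
ClaI cuts after base 2 of each site, so after positions 170, 234.
Linear molecule, 2 cuts → 3 fragments:
  1–170 → 170 bp
  171–234 → 64 bp
  235–275 → 41 bp
Sorted largest to smallest: 170, 64, 41 bp.

170, 64, 41 bp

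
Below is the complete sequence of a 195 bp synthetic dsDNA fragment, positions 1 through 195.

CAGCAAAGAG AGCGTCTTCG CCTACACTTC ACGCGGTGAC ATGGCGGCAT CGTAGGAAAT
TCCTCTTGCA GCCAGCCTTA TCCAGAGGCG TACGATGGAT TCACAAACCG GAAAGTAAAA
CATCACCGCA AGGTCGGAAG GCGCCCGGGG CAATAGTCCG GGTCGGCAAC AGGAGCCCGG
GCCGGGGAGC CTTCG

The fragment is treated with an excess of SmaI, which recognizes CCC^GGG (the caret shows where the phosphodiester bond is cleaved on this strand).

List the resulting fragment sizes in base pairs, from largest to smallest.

146, 32, 17 bp

SmaI sites (CCCGGG) start at positions 144, 176.
SmaI cuts after base 3 of each site, so after positions 146, 178.
Linear molecule, 2 cuts → 3 fragments:
  1–146 → 146 bp
  147–178 → 32 bp
  179–195 → 17 bp
Sorted largest to smallest: 146, 32, 17 bp.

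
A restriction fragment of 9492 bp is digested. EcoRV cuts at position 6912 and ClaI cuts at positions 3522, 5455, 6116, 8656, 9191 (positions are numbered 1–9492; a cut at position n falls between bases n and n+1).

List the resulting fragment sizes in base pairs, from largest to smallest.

Combined cut positions (sorted): 3522, 5455, 6116, 6912, 8656, 9191.
Linear molecule, 6 cuts → 7 fragments:
  3522 − 0 = 3522 bp
  5455 − 3522 = 1933 bp
  6116 − 5455 = 661 bp
  6912 − 6116 = 796 bp
  8656 − 6912 = 1744 bp
  9191 − 8656 = 535 bp
  9492 − 9191 = 301 bp
Sorted largest to smallest: 3522, 1933, 1744, 796, 661, 535, 301 bp.

3522, 1933, 1744, 796, 661, 535, 301 bp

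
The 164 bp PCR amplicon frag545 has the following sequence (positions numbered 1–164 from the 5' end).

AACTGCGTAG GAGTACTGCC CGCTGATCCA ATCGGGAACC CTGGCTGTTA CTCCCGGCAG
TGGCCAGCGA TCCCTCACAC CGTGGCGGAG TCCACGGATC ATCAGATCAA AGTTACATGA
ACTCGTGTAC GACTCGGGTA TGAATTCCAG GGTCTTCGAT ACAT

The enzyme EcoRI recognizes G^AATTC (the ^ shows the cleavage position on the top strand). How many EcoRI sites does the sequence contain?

1

GAATTC occurs starting at position 142.
EcoRI cuts at 1 site.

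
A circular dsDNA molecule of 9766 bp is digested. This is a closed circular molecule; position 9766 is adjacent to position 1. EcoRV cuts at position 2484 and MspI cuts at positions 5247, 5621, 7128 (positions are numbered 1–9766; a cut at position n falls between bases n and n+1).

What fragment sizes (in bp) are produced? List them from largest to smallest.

5122, 2763, 1507, 374 bp

Combined cut positions (sorted): 2484, 5247, 5621, 7128.
Circular molecule, 4 cuts → 4 fragments:
  5247 − 2484 = 2763 bp
  5621 − 5247 = 374 bp
  7128 − 5621 = 1507 bp
  wrap: 9766 − 7128 + 2484 = 5122 bp
Sorted largest to smallest: 5122, 2763, 1507, 374 bp.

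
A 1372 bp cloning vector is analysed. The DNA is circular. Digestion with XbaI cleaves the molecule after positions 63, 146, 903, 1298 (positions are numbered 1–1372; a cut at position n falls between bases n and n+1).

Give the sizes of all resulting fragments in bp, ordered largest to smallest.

Circular molecule, 4 cuts → 4 fragments:
  146 − 63 = 83 bp
  903 − 146 = 757 bp
  1298 − 903 = 395 bp
  wrap: 1372 − 1298 + 63 = 137 bp
Sorted largest to smallest: 757, 395, 137, 83 bp.

757, 395, 137, 83 bp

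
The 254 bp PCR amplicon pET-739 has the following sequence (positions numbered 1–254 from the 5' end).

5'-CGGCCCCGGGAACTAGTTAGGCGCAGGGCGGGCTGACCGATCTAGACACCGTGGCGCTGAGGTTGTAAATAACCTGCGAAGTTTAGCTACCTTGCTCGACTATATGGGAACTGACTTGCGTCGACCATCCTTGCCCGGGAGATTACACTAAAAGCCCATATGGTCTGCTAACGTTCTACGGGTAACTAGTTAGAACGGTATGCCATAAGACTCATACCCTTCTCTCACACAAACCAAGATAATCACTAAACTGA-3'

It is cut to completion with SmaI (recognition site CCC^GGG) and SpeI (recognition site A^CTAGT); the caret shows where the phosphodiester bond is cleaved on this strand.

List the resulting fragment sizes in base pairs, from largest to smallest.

SmaI sites (CCCGGG) start at positions 5, 134.
SmaI cuts after base 3 of each site, so after positions 7, 136.
SpeI sites (ACTAGT) start at positions 12, 185.
SpeI cuts after the first base of each site, so after positions 12, 185.
Combined cut positions: 7, 12, 136, 185.
Linear molecule, 4 cuts → 5 fragments:
  1–7 → 7 bp
  8–12 → 5 bp
  13–136 → 124 bp
  137–185 → 49 bp
  186–254 → 69 bp
Sorted largest to smallest: 124, 69, 49, 7, 5 bp.

124, 69, 49, 7, 5 bp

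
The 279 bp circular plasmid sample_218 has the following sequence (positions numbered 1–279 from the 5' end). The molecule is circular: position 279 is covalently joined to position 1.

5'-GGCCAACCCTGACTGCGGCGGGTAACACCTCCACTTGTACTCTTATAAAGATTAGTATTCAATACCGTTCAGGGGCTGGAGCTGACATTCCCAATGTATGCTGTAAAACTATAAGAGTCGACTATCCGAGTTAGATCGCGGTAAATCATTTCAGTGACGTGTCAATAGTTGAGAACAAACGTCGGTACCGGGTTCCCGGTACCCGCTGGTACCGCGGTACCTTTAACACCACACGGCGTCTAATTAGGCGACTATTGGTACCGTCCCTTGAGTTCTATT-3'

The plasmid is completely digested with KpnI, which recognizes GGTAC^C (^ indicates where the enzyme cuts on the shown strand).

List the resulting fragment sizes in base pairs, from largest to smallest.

KpnI sites (GGTACC) start at positions 184, 198, 208, 216, 257.
KpnI cuts after base 5 of each site (before the last base), so after positions 188, 202, 212, 220, 261.
Circular molecule, 5 cuts → 5 fragments:
  189–202 → 14 bp
  203–212 → 10 bp
  213–220 → 8 bp
  221–261 → 41 bp
  262–279 then 1–188 → 18 + 188 = 206 bp
Sorted largest to smallest: 206, 41, 14, 10, 8 bp.

206, 41, 14, 10, 8 bp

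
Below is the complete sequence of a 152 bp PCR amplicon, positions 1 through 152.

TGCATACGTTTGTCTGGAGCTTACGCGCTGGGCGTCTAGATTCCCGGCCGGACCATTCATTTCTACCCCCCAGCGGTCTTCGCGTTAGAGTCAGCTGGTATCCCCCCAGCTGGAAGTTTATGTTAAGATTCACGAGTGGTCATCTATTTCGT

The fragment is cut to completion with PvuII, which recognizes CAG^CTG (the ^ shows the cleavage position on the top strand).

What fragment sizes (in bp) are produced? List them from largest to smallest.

94, 43, 15 bp

PvuII sites (CAGCTG) start at positions 92, 107.
PvuII cuts after base 3 of each site, so after positions 94, 109.
Linear molecule, 2 cuts → 3 fragments:
  1–94 → 94 bp
  95–109 → 15 bp
  110–152 → 43 bp
Sorted largest to smallest: 94, 43, 15 bp.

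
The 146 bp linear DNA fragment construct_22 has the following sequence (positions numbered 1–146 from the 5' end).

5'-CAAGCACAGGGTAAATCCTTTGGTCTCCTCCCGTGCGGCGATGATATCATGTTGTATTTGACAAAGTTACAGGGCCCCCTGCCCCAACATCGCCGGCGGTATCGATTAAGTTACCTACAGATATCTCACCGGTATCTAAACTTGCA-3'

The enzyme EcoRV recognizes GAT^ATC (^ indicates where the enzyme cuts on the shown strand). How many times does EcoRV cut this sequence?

2

GATATC occurs starting at positions 43, 120.
EcoRV cuts at 2 sites.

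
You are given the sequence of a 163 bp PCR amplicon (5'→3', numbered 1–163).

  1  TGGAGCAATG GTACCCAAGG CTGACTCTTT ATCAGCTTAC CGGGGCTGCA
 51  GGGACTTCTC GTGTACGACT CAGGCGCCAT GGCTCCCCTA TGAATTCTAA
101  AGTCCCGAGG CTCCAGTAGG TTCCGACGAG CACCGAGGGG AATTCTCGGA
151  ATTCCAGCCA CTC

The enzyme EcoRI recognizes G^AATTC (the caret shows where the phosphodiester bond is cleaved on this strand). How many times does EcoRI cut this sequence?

3

GAATTC occurs starting at positions 92, 140, 149.
EcoRI cuts at 3 sites.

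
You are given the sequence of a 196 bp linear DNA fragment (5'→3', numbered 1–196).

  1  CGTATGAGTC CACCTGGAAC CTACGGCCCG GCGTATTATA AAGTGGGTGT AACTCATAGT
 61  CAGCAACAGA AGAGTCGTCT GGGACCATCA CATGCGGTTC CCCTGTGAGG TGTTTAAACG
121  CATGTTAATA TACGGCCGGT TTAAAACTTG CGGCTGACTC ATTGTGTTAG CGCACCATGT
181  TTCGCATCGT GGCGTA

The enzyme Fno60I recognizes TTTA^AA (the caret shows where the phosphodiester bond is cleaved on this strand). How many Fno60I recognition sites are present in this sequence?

TTTAAA occurs starting at positions 113, 140.
Fno60I cuts at 2 sites.

2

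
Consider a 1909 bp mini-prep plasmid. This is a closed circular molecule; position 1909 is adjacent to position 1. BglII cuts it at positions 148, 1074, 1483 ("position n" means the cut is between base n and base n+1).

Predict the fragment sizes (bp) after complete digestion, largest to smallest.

926, 574, 409 bp

Circular molecule, 3 cuts → 3 fragments:
  1074 − 148 = 926 bp
  1483 − 1074 = 409 bp
  wrap: 1909 − 1483 + 148 = 574 bp
Sorted largest to smallest: 926, 574, 409 bp.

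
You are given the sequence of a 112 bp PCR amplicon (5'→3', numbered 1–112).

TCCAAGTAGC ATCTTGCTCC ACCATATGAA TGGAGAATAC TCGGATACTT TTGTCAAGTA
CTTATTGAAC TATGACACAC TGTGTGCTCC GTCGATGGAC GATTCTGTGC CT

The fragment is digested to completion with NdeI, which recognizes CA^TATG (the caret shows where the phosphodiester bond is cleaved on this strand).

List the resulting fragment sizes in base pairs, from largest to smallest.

The NdeI site (CATATG) starts at position 23.
NdeI cuts after base 2 of each site, so after position 24.
Linear molecule, 1 cut → 2 fragments:
  1–24 → 24 bp
  25–112 → 88 bp
Sorted largest to smallest: 88, 24 bp.

88, 24 bp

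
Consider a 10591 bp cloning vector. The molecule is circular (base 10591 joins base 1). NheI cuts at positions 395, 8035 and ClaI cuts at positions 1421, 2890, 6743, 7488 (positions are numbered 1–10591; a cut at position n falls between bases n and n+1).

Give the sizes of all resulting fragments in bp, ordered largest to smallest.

Combined cut positions (sorted): 395, 1421, 2890, 6743, 7488, 8035.
Circular molecule, 6 cuts → 6 fragments:
  1421 − 395 = 1026 bp
  2890 − 1421 = 1469 bp
  6743 − 2890 = 3853 bp
  7488 − 6743 = 745 bp
  8035 − 7488 = 547 bp
  wrap: 10591 − 8035 + 395 = 2951 bp
Sorted largest to smallest: 3853, 2951, 1469, 1026, 745, 547 bp.

3853, 2951, 1469, 1026, 745, 547 bp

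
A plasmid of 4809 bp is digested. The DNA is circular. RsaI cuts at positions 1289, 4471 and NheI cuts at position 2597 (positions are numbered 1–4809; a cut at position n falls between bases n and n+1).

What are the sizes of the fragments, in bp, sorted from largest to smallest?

1874, 1627, 1308 bp

Combined cut positions (sorted): 1289, 2597, 4471.
Circular molecule, 3 cuts → 3 fragments:
  2597 − 1289 = 1308 bp
  4471 − 2597 = 1874 bp
  wrap: 4809 − 4471 + 1289 = 1627 bp
Sorted largest to smallest: 1874, 1627, 1308 bp.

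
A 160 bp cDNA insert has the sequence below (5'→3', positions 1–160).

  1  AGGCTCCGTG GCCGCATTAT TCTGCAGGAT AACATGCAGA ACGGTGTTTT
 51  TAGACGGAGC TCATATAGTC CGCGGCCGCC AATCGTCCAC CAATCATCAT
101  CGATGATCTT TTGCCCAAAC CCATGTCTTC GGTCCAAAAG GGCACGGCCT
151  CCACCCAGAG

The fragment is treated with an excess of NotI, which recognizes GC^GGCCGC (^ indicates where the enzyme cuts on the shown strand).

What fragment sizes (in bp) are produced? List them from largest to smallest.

The NotI site (GCGGCCGC) starts at position 72.
NotI cuts after base 2 of each site, so after position 73.
Linear molecule, 1 cut → 2 fragments:
  1–73 → 73 bp
  74–160 → 87 bp
Sorted largest to smallest: 87, 73 bp.

87, 73 bp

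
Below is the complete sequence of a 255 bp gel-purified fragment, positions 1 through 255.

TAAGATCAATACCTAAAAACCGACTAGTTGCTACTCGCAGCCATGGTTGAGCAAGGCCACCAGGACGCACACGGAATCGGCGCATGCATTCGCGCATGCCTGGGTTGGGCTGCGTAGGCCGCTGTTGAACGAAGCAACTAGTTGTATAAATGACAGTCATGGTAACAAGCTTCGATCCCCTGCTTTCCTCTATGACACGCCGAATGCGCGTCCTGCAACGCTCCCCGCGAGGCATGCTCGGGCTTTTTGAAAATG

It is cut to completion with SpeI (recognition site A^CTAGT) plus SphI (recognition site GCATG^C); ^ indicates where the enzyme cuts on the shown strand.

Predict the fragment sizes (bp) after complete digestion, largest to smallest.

99, 63, 39, 23, 19, 12 bp

SpeI sites (ACTAGT) start at positions 23, 137.
SpeI cuts after the first base of each site, so after positions 23, 137.
SphI sites (GCATGC) start at positions 82, 94, 232.
SphI cuts after base 5 of each site (before the last base), so after positions 86, 98, 236.
Combined cut positions: 23, 86, 98, 137, 236.
Linear molecule, 5 cuts → 6 fragments:
  1–23 → 23 bp
  24–86 → 63 bp
  87–98 → 12 bp
  99–137 → 39 bp
  138–236 → 99 bp
  237–255 → 19 bp
Sorted largest to smallest: 99, 63, 39, 23, 19, 12 bp.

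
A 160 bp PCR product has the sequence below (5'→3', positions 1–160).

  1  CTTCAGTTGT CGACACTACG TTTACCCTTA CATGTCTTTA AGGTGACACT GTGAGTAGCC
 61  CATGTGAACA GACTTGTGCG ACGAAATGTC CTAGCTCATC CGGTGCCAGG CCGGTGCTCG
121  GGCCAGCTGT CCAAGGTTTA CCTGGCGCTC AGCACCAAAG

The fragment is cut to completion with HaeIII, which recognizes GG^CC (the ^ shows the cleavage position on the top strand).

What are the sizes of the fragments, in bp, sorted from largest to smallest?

110, 38, 12 bp

HaeIII sites (GGCC) start at positions 109, 121.
HaeIII cuts after base 2 of each site, so after positions 110, 122.
Linear molecule, 2 cuts → 3 fragments:
  1–110 → 110 bp
  111–122 → 12 bp
  123–160 → 38 bp
Sorted largest to smallest: 110, 38, 12 bp.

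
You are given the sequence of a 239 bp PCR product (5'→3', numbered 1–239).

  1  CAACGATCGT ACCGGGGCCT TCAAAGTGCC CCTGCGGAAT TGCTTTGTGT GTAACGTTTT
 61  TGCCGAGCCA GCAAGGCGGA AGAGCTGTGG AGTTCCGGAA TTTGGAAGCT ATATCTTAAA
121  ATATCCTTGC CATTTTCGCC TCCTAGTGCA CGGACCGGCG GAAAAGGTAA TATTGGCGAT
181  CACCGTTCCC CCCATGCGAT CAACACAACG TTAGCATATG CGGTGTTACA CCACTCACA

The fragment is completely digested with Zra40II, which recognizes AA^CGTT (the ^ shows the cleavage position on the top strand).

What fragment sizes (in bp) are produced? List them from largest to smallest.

Zra40II sites (AACGTT) start at positions 53, 207.
Zra40II cuts after base 2 of each site, so after positions 54, 208.
Linear molecule, 2 cuts → 3 fragments:
  1–54 → 54 bp
  55–208 → 154 bp
  209–239 → 31 bp
Sorted largest to smallest: 154, 54, 31 bp.

154, 54, 31 bp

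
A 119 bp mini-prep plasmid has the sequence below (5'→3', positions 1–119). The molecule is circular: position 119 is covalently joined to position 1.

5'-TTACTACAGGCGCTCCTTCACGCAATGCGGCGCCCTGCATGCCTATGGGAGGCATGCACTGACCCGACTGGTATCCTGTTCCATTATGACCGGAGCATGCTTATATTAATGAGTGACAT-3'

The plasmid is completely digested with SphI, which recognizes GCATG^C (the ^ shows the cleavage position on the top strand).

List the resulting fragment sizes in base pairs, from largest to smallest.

61, 43, 15 bp

SphI sites (GCATGC) start at positions 37, 52, 95.
SphI cuts after base 5 of each site (before the last base), so after positions 41, 56, 99.
Circular molecule, 3 cuts → 3 fragments:
  42–56 → 15 bp
  57–99 → 43 bp
  100–119 then 1–41 → 20 + 41 = 61 bp
Sorted largest to smallest: 61, 43, 15 bp.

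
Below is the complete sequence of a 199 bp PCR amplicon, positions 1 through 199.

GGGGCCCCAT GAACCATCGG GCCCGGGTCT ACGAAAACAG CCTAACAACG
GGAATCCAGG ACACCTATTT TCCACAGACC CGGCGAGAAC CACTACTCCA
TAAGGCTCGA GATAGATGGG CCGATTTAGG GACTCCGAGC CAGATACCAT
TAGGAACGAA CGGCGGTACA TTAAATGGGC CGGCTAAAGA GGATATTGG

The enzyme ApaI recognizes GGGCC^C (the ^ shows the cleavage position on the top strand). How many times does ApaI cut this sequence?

2

GGGCCC occurs starting at positions 2, 19.
ApaI cuts at 2 sites.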